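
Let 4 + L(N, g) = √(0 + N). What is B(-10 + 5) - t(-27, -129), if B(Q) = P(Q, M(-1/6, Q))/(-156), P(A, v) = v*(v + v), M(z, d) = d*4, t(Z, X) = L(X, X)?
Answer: -44/39 - I*√129 ≈ -1.1282 - 11.358*I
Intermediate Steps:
L(N, g) = -4 + √N (L(N, g) = -4 + √(0 + N) = -4 + √N)
t(Z, X) = -4 + √X
M(z, d) = 4*d
P(A, v) = 2*v² (P(A, v) = v*(2*v) = 2*v²)
B(Q) = -8*Q²/39 (B(Q) = (2*(4*Q)²)/(-156) = (2*(16*Q²))*(-1/156) = (32*Q²)*(-1/156) = -8*Q²/39)
B(-10 + 5) - t(-27, -129) = -8*(-10 + 5)²/39 - (-4 + √(-129)) = -8/39*(-5)² - (-4 + I*√129) = -8/39*25 + (4 - I*√129) = -200/39 + (4 - I*√129) = -44/39 - I*√129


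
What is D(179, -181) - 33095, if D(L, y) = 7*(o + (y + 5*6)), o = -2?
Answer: -34166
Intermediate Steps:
D(L, y) = 196 + 7*y (D(L, y) = 7*(-2 + (y + 5*6)) = 7*(-2 + (y + 30)) = 7*(-2 + (30 + y)) = 7*(28 + y) = 196 + 7*y)
D(179, -181) - 33095 = (196 + 7*(-181)) - 33095 = (196 - 1267) - 33095 = -1071 - 33095 = -34166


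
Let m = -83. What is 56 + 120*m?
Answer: -9904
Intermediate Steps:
56 + 120*m = 56 + 120*(-83) = 56 - 9960 = -9904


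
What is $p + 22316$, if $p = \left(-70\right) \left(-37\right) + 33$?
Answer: $24939$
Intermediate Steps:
$p = 2623$ ($p = 2590 + 33 = 2623$)
$p + 22316 = 2623 + 22316 = 24939$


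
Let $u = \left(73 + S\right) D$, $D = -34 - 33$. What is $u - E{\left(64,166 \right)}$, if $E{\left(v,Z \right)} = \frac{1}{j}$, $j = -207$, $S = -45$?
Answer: $- \frac{388331}{207} \approx -1876.0$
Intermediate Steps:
$E{\left(v,Z \right)} = - \frac{1}{207}$ ($E{\left(v,Z \right)} = \frac{1}{-207} = - \frac{1}{207}$)
$D = -67$ ($D = -34 - 33 = -67$)
$u = -1876$ ($u = \left(73 - 45\right) \left(-67\right) = 28 \left(-67\right) = -1876$)
$u - E{\left(64,166 \right)} = -1876 - - \frac{1}{207} = -1876 + \frac{1}{207} = - \frac{388331}{207}$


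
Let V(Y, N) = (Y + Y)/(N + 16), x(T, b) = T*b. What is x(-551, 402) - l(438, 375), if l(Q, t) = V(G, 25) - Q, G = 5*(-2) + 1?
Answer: -9063606/41 ≈ -2.2106e+5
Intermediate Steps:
G = -9 (G = -10 + 1 = -9)
V(Y, N) = 2*Y/(16 + N) (V(Y, N) = (2*Y)/(16 + N) = 2*Y/(16 + N))
l(Q, t) = -18/41 - Q (l(Q, t) = 2*(-9)/(16 + 25) - Q = 2*(-9)/41 - Q = 2*(-9)*(1/41) - Q = -18/41 - Q)
x(-551, 402) - l(438, 375) = -551*402 - (-18/41 - 1*438) = -221502 - (-18/41 - 438) = -221502 - 1*(-17976/41) = -221502 + 17976/41 = -9063606/41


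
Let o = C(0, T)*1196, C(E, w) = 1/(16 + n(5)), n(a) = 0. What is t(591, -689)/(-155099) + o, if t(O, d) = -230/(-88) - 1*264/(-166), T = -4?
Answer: 10584998840/141605387 ≈ 74.750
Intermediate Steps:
t(O, d) = 15353/3652 (t(O, d) = -230*(-1/88) - 264*(-1/166) = 115/44 + 132/83 = 15353/3652)
C(E, w) = 1/16 (C(E, w) = 1/(16 + 0) = 1/16)
o = 299/4 (o = (1/16)*1196 = 299/4 ≈ 74.750)
t(591, -689)/(-155099) + o = (15353/3652)/(-155099) + 299/4 = (15353/3652)*(-1/155099) + 299/4 = -15353/566421548 + 299/4 = 10584998840/141605387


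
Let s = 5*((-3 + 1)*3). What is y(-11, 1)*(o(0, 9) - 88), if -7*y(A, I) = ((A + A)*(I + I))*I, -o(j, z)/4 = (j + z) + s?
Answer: -176/7 ≈ -25.143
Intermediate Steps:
s = -30 (s = 5*(-2*3) = 5*(-6) = -30)
o(j, z) = 120 - 4*j - 4*z (o(j, z) = -4*((j + z) - 30) = -4*(-30 + j + z) = 120 - 4*j - 4*z)
y(A, I) = -4*A*I²/7 (y(A, I) = -(A + A)*(I + I)*I/7 = -(2*A)*(2*I)*I/7 = -4*A*I*I/7 = -4*A*I²/7)
y(-11, 1)*(o(0, 9) - 88) = (-4/7*(-11)*1²)*((120 - 4*0 - 4*9) - 88) = (-4/7*(-11)*1)*((120 + 0 - 36) - 88) = 44*(84 - 88)/7 = (44/7)*(-4) = -176/7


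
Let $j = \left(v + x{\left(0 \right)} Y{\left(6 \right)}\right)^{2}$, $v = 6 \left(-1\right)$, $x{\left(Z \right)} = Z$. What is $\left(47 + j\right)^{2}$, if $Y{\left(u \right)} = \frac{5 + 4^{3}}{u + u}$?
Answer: $6889$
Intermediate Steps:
$Y{\left(u \right)} = \frac{69}{2 u}$ ($Y{\left(u \right)} = \frac{5 + 64}{2 u} = 69 \frac{1}{2 u} = \frac{69}{2 u}$)
$v = -6$
$j = 36$ ($j = \left(-6 + 0 \frac{69}{2 \cdot 6}\right)^{2} = \left(-6 + 0 \cdot \frac{69}{2} \cdot \frac{1}{6}\right)^{2} = \left(-6 + 0 \cdot \frac{23}{4}\right)^{2} = \left(-6 + 0\right)^{2} = \left(-6\right)^{2} = 36$)
$\left(47 + j\right)^{2} = \left(47 + 36\right)^{2} = 83^{2} = 6889$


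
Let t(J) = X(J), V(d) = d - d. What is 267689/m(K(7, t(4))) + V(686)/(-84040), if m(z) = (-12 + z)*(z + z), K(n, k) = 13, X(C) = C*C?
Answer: 267689/26 ≈ 10296.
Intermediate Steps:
V(d) = 0
X(C) = C²
t(J) = J²
m(z) = 2*z*(-12 + z) (m(z) = (-12 + z)*(2*z) = 2*z*(-12 + z))
267689/m(K(7, t(4))) + V(686)/(-84040) = 267689/((2*13*(-12 + 13))) + 0/(-84040) = 267689/((2*13*1)) + 0*(-1/84040) = 267689/26 + 0 = 267689/26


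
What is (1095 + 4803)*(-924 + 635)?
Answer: -1704522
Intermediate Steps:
(1095 + 4803)*(-924 + 635) = 5898*(-289) = -1704522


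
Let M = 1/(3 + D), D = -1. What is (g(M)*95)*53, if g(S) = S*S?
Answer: 5035/4 ≈ 1258.8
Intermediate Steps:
M = 1/2 (M = 1/(3 - 1) = 1/2 ≈ 0.50000)
g(S) = S**2
(g(M)*95)*53 = ((1/2)**2*95)*53 = ((1/4)*95)*53 = (95/4)*53 = 5035/4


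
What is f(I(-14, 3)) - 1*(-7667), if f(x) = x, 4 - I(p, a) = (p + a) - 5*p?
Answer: 7612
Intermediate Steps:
I(p, a) = 4 - a + 4*p (I(p, a) = 4 - ((p + a) - 5*p) = 4 - ((a + p) - 5*p) = 4 - (a - 4*p) = 4 + (-a + 4*p) = 4 - a + 4*p)
f(I(-14, 3)) - 1*(-7667) = (4 - 1*3 + 4*(-14)) - 1*(-7667) = (4 - 3 - 56) + 7667 = -55 + 7667 = 7612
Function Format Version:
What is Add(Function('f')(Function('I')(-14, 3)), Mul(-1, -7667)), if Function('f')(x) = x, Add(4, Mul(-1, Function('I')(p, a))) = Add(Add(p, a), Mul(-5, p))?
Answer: 7612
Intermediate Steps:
Function('I')(p, a) = Add(4, Mul(-1, a), Mul(4, p)) (Function('I')(p, a) = Add(4, Mul(-1, Add(Add(p, a), Mul(-5, p)))) = Add(4, Mul(-1, Add(Add(a, p), Mul(-5, p)))) = Add(4, Mul(-1, Add(a, Mul(-4, p)))) = Add(4, Add(Mul(-1, a), Mul(4, p))) = Add(4, Mul(-1, a), Mul(4, p)))
Add(Function('f')(Function('I')(-14, 3)), Mul(-1, -7667)) = Add(Add(4, Mul(-1, 3), Mul(4, -14)), Mul(-1, -7667)) = Add(Add(4, -3, -56), 7667) = Add(-55, 7667) = 7612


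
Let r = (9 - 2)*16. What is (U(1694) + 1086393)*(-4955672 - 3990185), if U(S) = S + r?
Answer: -9734872641543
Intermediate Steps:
r = 112 (r = 7*16 = 112)
U(S) = 112 + S (U(S) = S + 112 = 112 + S)
(U(1694) + 1086393)*(-4955672 - 3990185) = ((112 + 1694) + 1086393)*(-4955672 - 3990185) = (1806 + 1086393)*(-8945857) = 1088199*(-8945857) = -9734872641543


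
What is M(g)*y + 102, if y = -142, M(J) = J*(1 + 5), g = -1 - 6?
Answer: 6066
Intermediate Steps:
g = -7
M(J) = 6*J (M(J) = J*6 = 6*J)
M(g)*y + 102 = (6*(-7))*(-142) + 102 = -42*(-142) + 102 = 5964 + 102 = 6066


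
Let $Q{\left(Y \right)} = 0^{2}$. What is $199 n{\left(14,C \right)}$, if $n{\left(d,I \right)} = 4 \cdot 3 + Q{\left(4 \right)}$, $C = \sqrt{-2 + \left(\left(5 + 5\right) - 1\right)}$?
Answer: $2388$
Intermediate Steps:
$Q{\left(Y \right)} = 0$
$C = \sqrt{7}$ ($C = \sqrt{-2 + \left(10 - 1\right)} = \sqrt{-2 + 9} = \sqrt{7} \approx 2.6458$)
$n{\left(d,I \right)} = 12$ ($n{\left(d,I \right)} = 4 \cdot 3 + 0 = 12 + 0 = 12$)
$199 n{\left(14,C \right)} = 199 \cdot 12 = 2388$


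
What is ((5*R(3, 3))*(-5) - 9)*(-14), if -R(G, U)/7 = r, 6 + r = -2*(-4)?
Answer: -4774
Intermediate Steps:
r = 2 (r = -6 - 2*(-4) = -6 + 8 = 2)
R(G, U) = -14 (R(G, U) = -7*2 = -14)
((5*R(3, 3))*(-5) - 9)*(-14) = ((5*(-14))*(-5) - 9)*(-14) = (-70*(-5) - 9)*(-14) = (350 - 9)*(-14) = 341*(-14) = -4774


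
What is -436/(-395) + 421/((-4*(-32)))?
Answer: 222103/50560 ≈ 4.3929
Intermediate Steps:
-436/(-395) + 421/((-4*(-32))) = -436*(-1/395) + 421/128 = 436/395 + 421*(1/128) = 436/395 + 421/128 = 222103/50560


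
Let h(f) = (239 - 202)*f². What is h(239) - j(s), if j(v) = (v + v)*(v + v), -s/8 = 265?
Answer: -15864123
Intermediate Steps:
s = -2120 (s = -8*265 = -2120)
j(v) = 4*v² (j(v) = (2*v)*(2*v) = 4*v²)
h(f) = 37*f²
h(239) - j(s) = 37*239² - 4*(-2120)² = 37*57121 - 4*4494400 = 2113477 - 1*17977600 = 2113477 - 17977600 = -15864123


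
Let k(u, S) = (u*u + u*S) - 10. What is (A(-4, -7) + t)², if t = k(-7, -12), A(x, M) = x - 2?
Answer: 13689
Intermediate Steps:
A(x, M) = -2 + x
k(u, S) = -10 + u² + S*u (k(u, S) = (u² + S*u) - 10 = -10 + u² + S*u)
t = 123 (t = -10 + (-7)² - 12*(-7) = -10 + 49 + 84 = 123)
(A(-4, -7) + t)² = ((-2 - 4) + 123)² = (-6 + 123)² = 117² = 13689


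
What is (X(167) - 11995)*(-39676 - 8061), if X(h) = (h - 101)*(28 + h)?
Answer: -41769875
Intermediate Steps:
X(h) = (-101 + h)*(28 + h)
(X(167) - 11995)*(-39676 - 8061) = ((-2828 + 167² - 73*167) - 11995)*(-39676 - 8061) = ((-2828 + 27889 - 12191) - 11995)*(-47737) = (12870 - 11995)*(-47737) = 875*(-47737) = -41769875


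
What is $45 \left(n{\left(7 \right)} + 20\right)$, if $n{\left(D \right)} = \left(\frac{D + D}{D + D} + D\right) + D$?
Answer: $1575$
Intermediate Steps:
$n{\left(D \right)} = 1 + 2 D$ ($n{\left(D \right)} = \left(\frac{2 D}{2 D} + D\right) + D = \left(2 D \frac{1}{2 D} + D\right) + D = \left(1 + D\right) + D = 1 + 2 D$)
$45 \left(n{\left(7 \right)} + 20\right) = 45 \left(\left(1 + 2 \cdot 7\right) + 20\right) = 45 \left(\left(1 + 14\right) + 20\right) = 45 \left(15 + 20\right) = 45 \cdot 35 = 1575$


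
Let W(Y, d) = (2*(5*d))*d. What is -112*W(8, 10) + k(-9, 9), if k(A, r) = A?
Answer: -112009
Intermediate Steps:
W(Y, d) = 10*d² (W(Y, d) = (10*d)*d = 10*d²)
-112*W(8, 10) + k(-9, 9) = -1120*10² - 9 = -1120*100 - 9 = -112*1000 - 9 = -112000 - 9 = -112009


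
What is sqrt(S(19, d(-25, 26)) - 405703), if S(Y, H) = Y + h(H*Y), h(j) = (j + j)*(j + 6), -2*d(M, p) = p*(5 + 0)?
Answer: sqrt(2629946) ≈ 1621.7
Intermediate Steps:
d(M, p) = -5*p/2 (d(M, p) = -p*(5 + 0)/2 = -p*5/2 = -5*p/2)
h(j) = 2*j*(6 + j) (h(j) = (2*j)*(6 + j) = 2*j*(6 + j))
S(Y, H) = Y + 2*H*Y*(6 + H*Y) (S(Y, H) = Y + 2*(H*Y)*(6 + H*Y) = Y + 2*H*Y*(6 + H*Y))
sqrt(S(19, d(-25, 26)) - 405703) = sqrt(19*(1 + 2*(-5/2*26)*(6 - 5/2*26*19)) - 405703) = sqrt(19*(1 + 2*(-65)*(6 - 65*19)) - 405703) = sqrt(19*(1 + 2*(-65)*(6 - 1235)) - 405703) = sqrt(19*(1 + 2*(-65)*(-1229)) - 405703) = sqrt(19*(1 + 159770) - 405703) = sqrt(19*159771 - 405703) = sqrt(3035649 - 405703) = sqrt(2629946)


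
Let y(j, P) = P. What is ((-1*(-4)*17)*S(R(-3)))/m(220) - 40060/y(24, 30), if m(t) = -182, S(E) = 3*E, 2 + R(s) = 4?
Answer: -365158/273 ≈ -1337.6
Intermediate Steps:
R(s) = 2 (R(s) = -2 + 4 = 2)
((-1*(-4)*17)*S(R(-3)))/m(220) - 40060/y(24, 30) = ((-1*(-4)*17)*(3*2))/(-182) - 40060/30 = ((4*17)*6)*(-1/182) - 40060*1/30 = (68*6)*(-1/182) - 4006/3 = 408*(-1/182) - 4006/3 = -204/91 - 4006/3 = -365158/273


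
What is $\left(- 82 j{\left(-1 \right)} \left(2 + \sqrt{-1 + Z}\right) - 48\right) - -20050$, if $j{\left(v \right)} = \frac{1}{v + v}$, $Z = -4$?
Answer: $20084 + 41 i \sqrt{5} \approx 20084.0 + 91.679 i$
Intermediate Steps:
$j{\left(v \right)} = \frac{1}{2 v}$
$\left(- 82 j{\left(-1 \right)} \left(2 + \sqrt{-1 + Z}\right) - 48\right) - -20050 = \left(- 82 \frac{1}{2 \left(-1\right)} \left(2 + \sqrt{-1 - 4}\right) - 48\right) - -20050 = \left(- 82 \cdot \frac{1}{2} \left(-1\right) \left(2 + \sqrt{-5}\right) - 48\right) + 20050 = \left(- 82 \left(- \frac{2 + i \sqrt{5}}{2}\right) - 48\right) + 20050 = \left(- 82 \left(-1 - \frac{i \sqrt{5}}{2}\right) - 48\right) + 20050 = \left(\left(82 + 41 i \sqrt{5}\right) - 48\right) + 20050 = \left(34 + 41 i \sqrt{5}\right) + 20050 = 20084 + 41 i \sqrt{5}$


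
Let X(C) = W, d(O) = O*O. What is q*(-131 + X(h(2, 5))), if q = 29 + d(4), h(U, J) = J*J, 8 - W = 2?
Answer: -5625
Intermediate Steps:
d(O) = O²
W = 6 (W = 8 - 1*2 = 8 - 2 = 6)
h(U, J) = J²
X(C) = 6
q = 45 (q = 29 + 4² = 29 + 16 = 45)
q*(-131 + X(h(2, 5))) = 45*(-131 + 6) = 45*(-125) = -5625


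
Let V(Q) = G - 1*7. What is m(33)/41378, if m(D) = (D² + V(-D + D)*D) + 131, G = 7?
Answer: 610/20689 ≈ 0.029484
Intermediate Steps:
V(Q) = 0 (V(Q) = 7 - 1*7 = 7 - 7 = 0)
m(D) = 131 + D² (m(D) = (D² + 0*D) + 131 = (D² + 0) + 131 = D² + 131 = 131 + D²)
m(33)/41378 = (131 + 33²)/41378 = (131 + 1089)*(1/41378) = 1220*(1/41378) = 610/20689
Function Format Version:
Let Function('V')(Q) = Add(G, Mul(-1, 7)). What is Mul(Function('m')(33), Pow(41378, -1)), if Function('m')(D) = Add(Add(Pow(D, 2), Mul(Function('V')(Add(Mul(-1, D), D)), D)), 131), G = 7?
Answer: Rational(610, 20689) ≈ 0.029484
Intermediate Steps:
Function('V')(Q) = 0 (Function('V')(Q) = Add(7, Mul(-1, 7)) = Add(7, -7) = 0)
Function('m')(D) = Add(131, Pow(D, 2)) (Function('m')(D) = Add(Add(Pow(D, 2), Mul(0, D)), 131) = Add(Add(Pow(D, 2), 0), 131) = Add(Pow(D, 2), 131) = Add(131, Pow(D, 2)))
Mul(Function('m')(33), Pow(41378, -1)) = Mul(Add(131, Pow(33, 2)), Pow(41378, -1)) = Mul(Add(131, 1089), Rational(1, 41378)) = Mul(1220, Rational(1, 41378)) = Rational(610, 20689)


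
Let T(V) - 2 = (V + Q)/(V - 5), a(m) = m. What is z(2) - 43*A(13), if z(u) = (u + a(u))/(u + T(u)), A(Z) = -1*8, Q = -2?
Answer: 345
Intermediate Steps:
A(Z) = -8
T(V) = 2 + (-2 + V)/(-5 + V) (T(V) = 2 + (V - 2)/(V - 5) = 2 + (-2 + V)/(-5 + V))
z(u) = 2*u/(u + 3*(-4 + u)/(-5 + u)) (z(u) = (u + u)/(u + 3*(-4 + u)/(-5 + u)) = (2*u)/(u + 3*(-4 + u)/(-5 + u)) = 2*u/(u + 3*(-4 + u)/(-5 + u)))
z(2) - 43*A(13) = 2*2*(-5 + 2)/(-12 + 2² - 2*2) - 43*(-8) = 2*2*(-3)/(-12 + 4 - 4) + 344 = 2*2*(-3)/(-12) + 344 = 2*2*(-1/12)*(-3) + 344 = 1 + 344 = 345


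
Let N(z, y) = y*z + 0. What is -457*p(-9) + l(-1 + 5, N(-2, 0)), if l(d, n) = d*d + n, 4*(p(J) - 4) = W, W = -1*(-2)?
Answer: -4081/2 ≈ -2040.5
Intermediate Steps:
N(z, y) = y*z
W = 2
p(J) = 9/2 (p(J) = 4 + (¼)*2 = 4 + ½ = 9/2)
l(d, n) = n + d² (l(d, n) = d² + n = n + d²)
-457*p(-9) + l(-1 + 5, N(-2, 0)) = -457*9/2 + (0*(-2) + (-1 + 5)²) = -4113/2 + (0 + 4²) = -4113/2 + (0 + 16) = -4113/2 + 16 = -4081/2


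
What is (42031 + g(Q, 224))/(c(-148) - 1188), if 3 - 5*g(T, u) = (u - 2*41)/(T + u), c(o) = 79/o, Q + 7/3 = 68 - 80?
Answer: -528755824/14951755 ≈ -35.364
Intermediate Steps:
Q = -43/3 (Q = -7/3 + (68 - 80) = -7/3 - 12 = -43/3 ≈ -14.333)
g(T, u) = 3/5 - (-82 + u)/(5*(T + u)) (g(T, u) = 3/5 - (u - 2*41)/(5*(T + u)) = 3/5 - (u - 82)/(5*(T + u)) = 3/5 - (-82 + u)/(5*(T + u)))
(42031 + g(Q, 224))/(c(-148) - 1188) = (42031 + (82 + 2*224 + 3*(-43/3))/(5*(-43/3 + 224)))/(79/(-148) - 1188) = (42031 + (82 + 448 - 43)/(5*(629/3)))/(79*(-1/148) - 1188) = (42031 + (1/5)*(3/629)*487)/(-79/148 - 1188) = (42031 + 1461/3145)/(-175903/148) = (132188956/3145)*(-148/175903) = -528755824/14951755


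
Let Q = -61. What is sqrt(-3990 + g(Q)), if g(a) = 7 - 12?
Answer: I*sqrt(3995) ≈ 63.206*I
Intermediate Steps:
g(a) = -5
sqrt(-3990 + g(Q)) = sqrt(-3990 - 5) = sqrt(-3995) = I*sqrt(3995)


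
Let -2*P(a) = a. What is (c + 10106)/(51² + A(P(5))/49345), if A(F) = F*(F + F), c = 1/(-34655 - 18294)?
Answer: 10561854980634/2718324513307 ≈ 3.8854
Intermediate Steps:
P(a) = -a/2
c = -1/52949 (c = 1/(-52949) = -1/52949 ≈ -1.8886e-5)
A(F) = 2*F² (A(F) = F*(2*F) = 2*F²)
(c + 10106)/(51² + A(P(5))/49345) = (-1/52949 + 10106)/(51² + (2*(-½*5)²)/49345) = 535102593/(52949*(2601 + (2*(-5/2)²)*(1/49345))) = 535102593/(52949*(2601 + (2*(25/4))*(1/49345))) = 535102593/(52949*(2601 + (25/2)*(1/49345))) = 535102593/(52949*(2601 + 5/19738)) = 535102593/(52949*(51338543/19738)) = (535102593/52949)*(19738/51338543) = 10561854980634/2718324513307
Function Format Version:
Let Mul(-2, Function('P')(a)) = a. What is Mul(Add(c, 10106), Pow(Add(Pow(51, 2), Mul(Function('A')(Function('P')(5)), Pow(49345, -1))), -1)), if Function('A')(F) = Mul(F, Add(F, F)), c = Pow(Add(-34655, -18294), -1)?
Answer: Rational(10561854980634, 2718324513307) ≈ 3.8854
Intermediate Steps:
Function('P')(a) = Mul(Rational(-1, 2), a)
c = Rational(-1, 52949) (c = Pow(-52949, -1) = Rational(-1, 52949) ≈ -1.8886e-5)
Function('A')(F) = Mul(2, Pow(F, 2)) (Function('A')(F) = Mul(F, Mul(2, F)) = Mul(2, Pow(F, 2)))
Mul(Add(c, 10106), Pow(Add(Pow(51, 2), Mul(Function('A')(Function('P')(5)), Pow(49345, -1))), -1)) = Mul(Add(Rational(-1, 52949), 10106), Pow(Add(Pow(51, 2), Mul(Mul(2, Pow(Mul(Rational(-1, 2), 5), 2)), Pow(49345, -1))), -1)) = Mul(Rational(535102593, 52949), Pow(Add(2601, Mul(Mul(2, Pow(Rational(-5, 2), 2)), Rational(1, 49345))), -1)) = Mul(Rational(535102593, 52949), Pow(Add(2601, Mul(Mul(2, Rational(25, 4)), Rational(1, 49345))), -1)) = Mul(Rational(535102593, 52949), Pow(Add(2601, Mul(Rational(25, 2), Rational(1, 49345))), -1)) = Mul(Rational(535102593, 52949), Pow(Add(2601, Rational(5, 19738)), -1)) = Mul(Rational(535102593, 52949), Pow(Rational(51338543, 19738), -1)) = Mul(Rational(535102593, 52949), Rational(19738, 51338543)) = Rational(10561854980634, 2718324513307)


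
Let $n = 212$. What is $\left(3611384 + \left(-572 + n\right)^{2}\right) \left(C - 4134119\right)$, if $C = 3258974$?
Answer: $-3273903442680$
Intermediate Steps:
$\left(3611384 + \left(-572 + n\right)^{2}\right) \left(C - 4134119\right) = \left(3611384 + \left(-572 + 212\right)^{2}\right) \left(3258974 - 4134119\right) = \left(3611384 + \left(-360\right)^{2}\right) \left(-875145\right) = \left(3611384 + 129600\right) \left(-875145\right) = 3740984 \left(-875145\right) = -3273903442680$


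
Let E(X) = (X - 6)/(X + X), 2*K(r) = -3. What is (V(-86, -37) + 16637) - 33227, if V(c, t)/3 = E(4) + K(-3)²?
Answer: -16584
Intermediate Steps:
K(r) = -3/2 (K(r) = (½)*(-3) = -3/2)
E(X) = (-6 + X)/(2*X) (E(X) = (-6 + X)/((2*X)) = (-6 + X)*(1/(2*X)) = (-6 + X)/(2*X))
V(c, t) = 6 (V(c, t) = 3*((½)*(-6 + 4)/4 + (-3/2)²) = 3*((½)*(¼)*(-2) + 9/4) = 3*(-¼ + 9/4) = 3*2 = 6)
(V(-86, -37) + 16637) - 33227 = (6 + 16637) - 33227 = 16643 - 33227 = -16584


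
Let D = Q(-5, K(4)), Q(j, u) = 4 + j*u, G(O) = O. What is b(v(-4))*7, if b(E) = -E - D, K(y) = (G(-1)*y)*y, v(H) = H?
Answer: -560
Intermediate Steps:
K(y) = -y² (K(y) = (-y)*y = -y²)
D = 84 (D = 4 - (-5)*4² = 4 - (-5)*16 = 4 - 5*(-16) = 4 + 80 = 84)
b(E) = -84 - E (b(E) = -E - 1*84 = -E - 84 = -84 - E)
b(v(-4))*7 = (-84 - 1*(-4))*7 = (-84 + 4)*7 = -80*7 = -560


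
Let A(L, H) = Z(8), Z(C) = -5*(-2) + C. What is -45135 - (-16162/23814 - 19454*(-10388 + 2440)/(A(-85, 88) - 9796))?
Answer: -1706886321824/58213323 ≈ -29321.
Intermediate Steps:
Z(C) = 10 + C
A(L, H) = 18 (A(L, H) = 10 + 8 = 18)
-45135 - (-16162/23814 - 19454*(-10388 + 2440)/(A(-85, 88) - 9796)) = -45135 - (-16162/23814 - 19454*(-10388 + 2440)/(18 - 9796)) = -45135 - (-16162*1/23814 - 19454/((-9778/(-7948)))) = -45135 - (-8081/11907 - 19454/((-9778*(-1/7948)))) = -45135 - (-8081/11907 - 19454/4889/3974) = -45135 - (-8081/11907 - 19454*3974/4889) = -45135 - (-8081/11907 - 77310196/4889) = -45135 - 1*(-920572011781/58213323) = -45135 + 920572011781/58213323 = -1706886321824/58213323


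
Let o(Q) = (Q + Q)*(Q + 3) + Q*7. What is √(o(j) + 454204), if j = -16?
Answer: 74*√83 ≈ 674.17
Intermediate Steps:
o(Q) = 7*Q + 2*Q*(3 + Q) (o(Q) = (2*Q)*(3 + Q) + 7*Q = 2*Q*(3 + Q) + 7*Q = 7*Q + 2*Q*(3 + Q))
√(o(j) + 454204) = √(-16*(13 + 2*(-16)) + 454204) = √(-16*(13 - 32) + 454204) = √(-16*(-19) + 454204) = √(304 + 454204) = √454508 = 74*√83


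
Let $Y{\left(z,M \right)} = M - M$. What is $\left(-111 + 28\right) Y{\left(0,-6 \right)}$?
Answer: $0$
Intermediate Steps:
$Y{\left(z,M \right)} = 0$
$\left(-111 + 28\right) Y{\left(0,-6 \right)} = \left(-111 + 28\right) 0 = \left(-83\right) 0 = 0$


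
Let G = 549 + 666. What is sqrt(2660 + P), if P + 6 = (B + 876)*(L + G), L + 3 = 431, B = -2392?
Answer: I*sqrt(2488134) ≈ 1577.4*I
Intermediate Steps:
L = 428 (L = -3 + 431 = 428)
G = 1215
P = -2490794 (P = -6 + (-2392 + 876)*(428 + 1215) = -6 - 1516*1643 = -6 - 2490788 = -2490794)
sqrt(2660 + P) = sqrt(2660 - 2490794) = sqrt(-2488134) = I*sqrt(2488134)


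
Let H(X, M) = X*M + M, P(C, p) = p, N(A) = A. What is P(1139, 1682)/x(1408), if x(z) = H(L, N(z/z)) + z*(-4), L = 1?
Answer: -841/2815 ≈ -0.29876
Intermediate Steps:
H(X, M) = M + M*X (H(X, M) = M*X + M = M + M*X)
x(z) = 2 - 4*z (x(z) = (z/z)*(1 + 1) + z*(-4) = 1*2 - 4*z = 2 - 4*z)
P(1139, 1682)/x(1408) = 1682/(2 - 4*1408) = 1682/(2 - 5632) = 1682/(-5630) = 1682*(-1/5630) = -841/2815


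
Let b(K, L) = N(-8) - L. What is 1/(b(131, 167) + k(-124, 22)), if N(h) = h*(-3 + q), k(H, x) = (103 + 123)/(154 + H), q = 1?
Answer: -15/2152 ≈ -0.0069703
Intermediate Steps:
k(H, x) = 226/(154 + H)
N(h) = -2*h (N(h) = h*(-3 + 1) = h*(-2) = -2*h)
b(K, L) = 16 - L (b(K, L) = -2*(-8) - L = 16 - L)
1/(b(131, 167) + k(-124, 22)) = 1/((16 - 1*167) + 226/(154 - 124)) = 1/((16 - 167) + 226/30) = 1/(-151 + 226*(1/30)) = 1/(-151 + 113/15) = 1/(-2152/15) = -15/2152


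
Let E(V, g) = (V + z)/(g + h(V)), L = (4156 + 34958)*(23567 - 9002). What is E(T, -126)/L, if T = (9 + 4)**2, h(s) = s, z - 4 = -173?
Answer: 0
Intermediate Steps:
z = -169 (z = 4 - 173 = -169)
L = 569695410 (L = 39114*14565 = 569695410)
T = 169 (T = 13**2 = 169)
E(V, g) = (-169 + V)/(V + g) (E(V, g) = (V - 169)/(g + V) = (-169 + V)/(V + g))
E(T, -126)/L = ((-169 + 169)/(169 - 126))/569695410 = (0/43)*(1/569695410) = ((1/43)*0)*(1/569695410) = 0*(1/569695410) = 0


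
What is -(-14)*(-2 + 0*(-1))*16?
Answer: -448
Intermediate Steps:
-(-14)*(-2 + 0*(-1))*16 = -(-14)*(-2 + 0)*16 = -(-14)*(-2)*16 = -14*2*16 = -28*16 = -448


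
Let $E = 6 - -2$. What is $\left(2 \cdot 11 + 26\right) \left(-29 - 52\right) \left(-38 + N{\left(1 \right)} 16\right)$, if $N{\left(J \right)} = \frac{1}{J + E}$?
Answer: $140832$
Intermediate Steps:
$E = 8$ ($E = 6 + 2 = 8$)
$N{\left(J \right)} = \frac{1}{8 + J}$ ($N{\left(J \right)} = \frac{1}{J + 8} = \frac{1}{8 + J}$)
$\left(2 \cdot 11 + 26\right) \left(-29 - 52\right) \left(-38 + N{\left(1 \right)} 16\right) = \left(2 \cdot 11 + 26\right) \left(-29 - 52\right) \left(-38 + \frac{1}{8 + 1} \cdot 16\right) = \left(22 + 26\right) \left(-81\right) \left(-38 + \frac{1}{9} \cdot 16\right) = 48 \left(-81\right) \left(-38 + \frac{1}{9} \cdot 16\right) = - 3888 \left(-38 + \frac{16}{9}\right) = \left(-3888\right) \left(- \frac{326}{9}\right) = 140832$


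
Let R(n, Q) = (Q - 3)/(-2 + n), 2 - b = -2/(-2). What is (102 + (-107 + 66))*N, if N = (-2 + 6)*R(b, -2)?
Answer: 1220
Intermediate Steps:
b = 1 (b = 2 - (-2)/(-2) = 2 - (-2)*(-1)/2 = 2 - 1*1 = 2 - 1 = 1)
R(n, Q) = (-3 + Q)/(-2 + n)
N = 20 (N = (-2 + 6)*((-3 - 2)/(-2 + 1)) = 4*(-5/(-1)) = 4*(-1*(-5)) = 4*5 = 20)
(102 + (-107 + 66))*N = (102 + (-107 + 66))*20 = (102 - 41)*20 = 61*20 = 1220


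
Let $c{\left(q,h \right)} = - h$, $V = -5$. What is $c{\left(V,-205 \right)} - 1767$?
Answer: $-1562$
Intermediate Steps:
$c{\left(V,-205 \right)} - 1767 = \left(-1\right) \left(-205\right) - 1767 = 205 - 1767 = -1562$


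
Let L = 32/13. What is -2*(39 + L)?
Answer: -1078/13 ≈ -82.923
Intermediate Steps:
L = 32/13 (L = 32*(1/13) = 32/13 ≈ 2.4615)
-2*(39 + L) = -2*(39 + 32/13) = -2*539/13 = -1078/13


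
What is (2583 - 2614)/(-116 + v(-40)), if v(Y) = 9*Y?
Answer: 31/476 ≈ 0.065126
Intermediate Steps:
(2583 - 2614)/(-116 + v(-40)) = (2583 - 2614)/(-116 + 9*(-40)) = -31/(-116 - 360) = -31/(-476) = -31*(-1/476) = 31/476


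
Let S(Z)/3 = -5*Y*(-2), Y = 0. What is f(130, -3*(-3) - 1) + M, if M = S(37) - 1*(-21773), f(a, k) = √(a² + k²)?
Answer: 21773 + 2*√4241 ≈ 21903.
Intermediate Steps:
S(Z) = 0 (S(Z) = 3*(-5*0*(-2)) = 3*(0*(-2)) = 3*0 = 0)
M = 21773 (M = 0 - 1*(-21773) = 0 + 21773 = 21773)
f(130, -3*(-3) - 1) + M = √(130² + (-3*(-3) - 1)²) + 21773 = √(16900 + (9 - 1)²) + 21773 = √(16900 + 8²) + 21773 = √(16900 + 64) + 21773 = √16964 + 21773 = 2*√4241 + 21773 = 21773 + 2*√4241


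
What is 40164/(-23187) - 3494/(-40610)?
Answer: -1972067/1197995 ≈ -1.6461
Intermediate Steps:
40164/(-23187) - 3494/(-40610) = 40164*(-1/23187) - 3494*(-1/40610) = -13388/7729 + 1747/20305 = -1972067/1197995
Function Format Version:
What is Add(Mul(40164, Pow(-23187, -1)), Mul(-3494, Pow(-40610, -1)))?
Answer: Rational(-1972067, 1197995) ≈ -1.6461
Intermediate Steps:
Add(Mul(40164, Pow(-23187, -1)), Mul(-3494, Pow(-40610, -1))) = Add(Mul(40164, Rational(-1, 23187)), Mul(-3494, Rational(-1, 40610))) = Add(Rational(-13388, 7729), Rational(1747, 20305)) = Rational(-1972067, 1197995)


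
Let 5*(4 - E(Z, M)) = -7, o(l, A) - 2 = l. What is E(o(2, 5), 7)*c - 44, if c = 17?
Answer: 239/5 ≈ 47.800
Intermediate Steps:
o(l, A) = 2 + l
E(Z, M) = 27/5 (E(Z, M) = 4 - ⅕*(-7) = 4 + 7/5 = 27/5)
E(o(2, 5), 7)*c - 44 = (27/5)*17 - 44 = 459/5 - 44 = 239/5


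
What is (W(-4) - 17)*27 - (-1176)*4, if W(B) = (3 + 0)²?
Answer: 4488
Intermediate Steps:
W(B) = 9 (W(B) = 3² = 9)
(W(-4) - 17)*27 - (-1176)*4 = (9 - 17)*27 - (-1176)*4 = -8*27 - 1*(-4704) = -216 + 4704 = 4488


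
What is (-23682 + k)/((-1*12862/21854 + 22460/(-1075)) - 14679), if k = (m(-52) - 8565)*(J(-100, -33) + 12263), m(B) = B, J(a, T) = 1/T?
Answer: 2048530430094190/284921297463 ≈ 7189.8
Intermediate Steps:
k = -3487110326/33 (k = (-52 - 8565)*(1/(-33) + 12263) = -8617*(-1/33 + 12263) = -8617*404678/33 = -3487110326/33 ≈ -1.0567e+8)
(-23682 + k)/((-1*12862/21854 + 22460/(-1075)) - 14679) = (-23682 - 3487110326/33)/((-1*12862/21854 + 22460/(-1075)) - 14679) = -3487891832/(33*((-12862*1/21854 + 22460*(-1/1075)) - 14679)) = -3487891832/(33*((-6431/10927 - 4492/215) - 14679)) = -3487891832/(33*(-50466749/2349305 - 14679)) = -3487891832/(33*(-34535914844/2349305)) = -3487891832/33*(-2349305/34535914844) = 2048530430094190/284921297463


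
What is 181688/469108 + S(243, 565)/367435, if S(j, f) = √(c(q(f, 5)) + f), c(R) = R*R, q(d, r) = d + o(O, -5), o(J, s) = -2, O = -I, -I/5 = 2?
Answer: 45422/117277 + √317534/367435 ≈ 0.38884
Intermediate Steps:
I = -10 (I = -5*2 = -10)
O = 10 (O = -1*(-10) = 10)
q(d, r) = -2 + d (q(d, r) = d - 2 = -2 + d)
c(R) = R²
S(j, f) = √(f + (-2 + f)²) (S(j, f) = √((-2 + f)² + f) = √(f + (-2 + f)²))
181688/469108 + S(243, 565)/367435 = 181688/469108 + √(565 + (-2 + 565)²)/367435 = 181688*(1/469108) + √(565 + 563²)*(1/367435) = 45422/117277 + √(565 + 316969)*(1/367435) = 45422/117277 + √317534*(1/367435) = 45422/117277 + √317534/367435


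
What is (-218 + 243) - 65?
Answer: -40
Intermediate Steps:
(-218 + 243) - 65 = 25 - 65 = -40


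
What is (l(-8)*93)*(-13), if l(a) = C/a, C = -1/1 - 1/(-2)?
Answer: -1209/16 ≈ -75.563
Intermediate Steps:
C = -1/2 (C = -1*1 - 1*(-1/2) = -1 + 1/2 = -1/2 ≈ -0.50000)
l(a) = -1/(2*a)
(l(-8)*93)*(-13) = (-1/2/(-8)*93)*(-13) = (-1/2*(-1/8)*93)*(-13) = ((1/16)*93)*(-13) = (93/16)*(-13) = -1209/16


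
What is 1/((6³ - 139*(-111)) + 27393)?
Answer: 1/43038 ≈ 2.3235e-5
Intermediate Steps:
1/((6³ - 139*(-111)) + 27393) = 1/((216 + 15429) + 27393) = 1/(15645 + 27393) = 1/43038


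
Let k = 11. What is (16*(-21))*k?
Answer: -3696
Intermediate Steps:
(16*(-21))*k = (16*(-21))*11 = -336*11 = -3696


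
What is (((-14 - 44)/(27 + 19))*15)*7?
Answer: -3045/23 ≈ -132.39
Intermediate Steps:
(((-14 - 44)/(27 + 19))*15)*7 = (-58/46*15)*7 = (-58*1/46*15)*7 = -29/23*15*7 = -435/23*7 = -3045/23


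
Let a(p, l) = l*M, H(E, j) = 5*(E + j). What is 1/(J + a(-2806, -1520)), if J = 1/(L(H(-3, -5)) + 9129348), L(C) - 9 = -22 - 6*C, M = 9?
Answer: -9129575/124892585999 ≈ -7.3099e-5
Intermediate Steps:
H(E, j) = 5*E + 5*j
L(C) = -13 - 6*C (L(C) = 9 + (-22 - 6*C) = -13 - 6*C)
a(p, l) = 9*l (a(p, l) = l*9 = 9*l)
J = 1/9129575 (J = 1/((-13 - 6*(5*(-3) + 5*(-5))) + 9129348) = 1/((-13 - 6*(-15 - 25)) + 9129348) = 1/((-13 - 6*(-40)) + 9129348) = 1/((-13 + 240) + 9129348) = 1/(227 + 9129348) = 1/9129575 ≈ 1.0953e-7)
1/(J + a(-2806, -1520)) = 1/(1/9129575 + 9*(-1520)) = 1/(1/9129575 - 13680) = 1/(-124892585999/9129575) = -9129575/124892585999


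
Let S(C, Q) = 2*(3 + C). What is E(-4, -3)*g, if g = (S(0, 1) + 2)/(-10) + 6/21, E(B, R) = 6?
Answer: -108/35 ≈ -3.0857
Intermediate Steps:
S(C, Q) = 6 + 2*C
g = -18/35 (g = ((6 + 2*0) + 2)/(-10) + 6/21 = ((6 + 0) + 2)*(-1/10) + 6*(1/21) = (6 + 2)*(-1/10) + 2/7 = 8*(-1/10) + 2/7 = -4/5 + 2/7 = -18/35 ≈ -0.51429)
E(-4, -3)*g = 6*(-18/35) = -108/35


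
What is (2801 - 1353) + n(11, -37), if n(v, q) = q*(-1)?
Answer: 1485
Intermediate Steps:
n(v, q) = -q
(2801 - 1353) + n(11, -37) = (2801 - 1353) - 1*(-37) = 1448 + 37 = 1485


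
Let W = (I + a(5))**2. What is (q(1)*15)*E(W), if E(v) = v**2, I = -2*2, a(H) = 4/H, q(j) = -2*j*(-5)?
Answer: 393216/25 ≈ 15729.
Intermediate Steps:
q(j) = 10*j
I = -4
W = 256/25 (W = (-4 + 4/5)**2 = (-16/5)**2 = 256/25 ≈ 10.240)
(q(1)*15)*E(W) = ((10*1)*15)*(256/25)**2 = (10*15)*(65536/625) = 150*(65536/625) = 393216/25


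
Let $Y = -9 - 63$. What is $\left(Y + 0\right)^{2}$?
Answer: $5184$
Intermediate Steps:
$Y = -72$ ($Y = -9 - 63 = -72$)
$\left(Y + 0\right)^{2} = \left(-72 + 0\right)^{2} = \left(-72\right)^{2} = 5184$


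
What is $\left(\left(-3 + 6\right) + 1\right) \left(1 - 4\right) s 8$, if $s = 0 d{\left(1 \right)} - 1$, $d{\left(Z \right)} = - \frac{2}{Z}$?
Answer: $96$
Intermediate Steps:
$s = -1$ ($s = 0 \left(- \frac{2}{1}\right) - 1 = 0 \left(\left(-2\right) 1\right) - 1 = 0 \left(-2\right) - 1 = 0 - 1 = -1$)
$\left(\left(-3 + 6\right) + 1\right) \left(1 - 4\right) s 8 = \left(\left(-3 + 6\right) + 1\right) \left(1 - 4\right) \left(-1\right) 8 = \left(3 + 1\right) \left(-3\right) \left(-1\right) 8 = 4 \left(-3\right) \left(-1\right) 8 = \left(-12\right) \left(-1\right) 8 = 12 \cdot 8 = 96$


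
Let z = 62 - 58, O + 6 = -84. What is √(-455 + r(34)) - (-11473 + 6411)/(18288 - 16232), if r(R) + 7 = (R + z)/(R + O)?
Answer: 2531/1028 + I*√90685/14 ≈ 2.4621 + 21.51*I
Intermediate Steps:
O = -90 (O = -6 - 84 = -90)
z = 4
r(R) = -7 + (4 + R)/(-90 + R) (r(R) = -7 + (R + 4)/(R - 90) = -7 + (4 + R)/(-90 + R))
√(-455 + r(34)) - (-11473 + 6411)/(18288 - 16232) = √(-455 + 2*(317 - 3*34)/(-90 + 34)) - (-11473 + 6411)/(18288 - 16232) = √(-455 + 2*(317 - 102)/(-56)) - (-5062)/2056 = √(-455 + 2*(-1/56)*215) - (-5062)/2056 = √(-455 - 215/28) - 1*(-2531/1028) = √(-12955/28) + 2531/1028 = I*√90685/14 + 2531/1028 = 2531/1028 + I*√90685/14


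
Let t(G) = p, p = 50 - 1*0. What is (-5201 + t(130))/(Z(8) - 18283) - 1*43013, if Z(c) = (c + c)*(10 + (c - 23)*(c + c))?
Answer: -314896456/7321 ≈ -43013.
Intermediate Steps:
Z(c) = 2*c*(10 + 2*c*(-23 + c)) (Z(c) = (2*c)*(10 + (-23 + c)*(2*c)) = (2*c)*(10 + 2*c*(-23 + c)) = 2*c*(10 + 2*c*(-23 + c)))
p = 50 (p = 50 + 0 = 50)
t(G) = 50
(-5201 + t(130))/(Z(8) - 18283) - 1*43013 = (-5201 + 50)/(4*8*(5 + 8**2 - 23*8) - 18283) - 1*43013 = -5151/(4*8*(5 + 64 - 184) - 18283) - 43013 = -5151/(4*8*(-115) - 18283) - 43013 = -5151/(-3680 - 18283) - 43013 = -5151/(-21963) - 43013 = -5151*(-1/21963) - 43013 = 1717/7321 - 43013 = -314896456/7321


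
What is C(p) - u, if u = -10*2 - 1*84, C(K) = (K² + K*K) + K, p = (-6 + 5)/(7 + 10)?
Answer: 30041/289 ≈ 103.95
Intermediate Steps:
p = -1/17 ≈ -0.058824
C(K) = K + 2*K² (C(K) = (K² + K²) + K = 2*K² + K = K + 2*K²)
u = -104 (u = -20 - 84 = -104)
C(p) - u = -(1 + 2*(-1/17))/17 - 1*(-104) = -(1 - 2/17)/17 + 104 = -1/17*15/17 + 104 = -15/289 + 104 = 30041/289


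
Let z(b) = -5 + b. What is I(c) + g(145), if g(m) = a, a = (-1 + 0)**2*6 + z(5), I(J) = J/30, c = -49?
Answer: 131/30 ≈ 4.3667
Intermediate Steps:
I(J) = J/30 (I(J) = J*(1/30) = J/30)
a = 6 (a = (-1 + 0)**2*6 + (-5 + 5) = (-1)**2*6 + 0 = 1*6 + 0 = 6 + 0 = 6)
g(m) = 6
I(c) + g(145) = (1/30)*(-49) + 6 = -49/30 + 6 = 131/30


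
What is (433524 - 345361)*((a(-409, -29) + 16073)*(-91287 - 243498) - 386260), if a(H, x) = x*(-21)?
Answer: -492414126389690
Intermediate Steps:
a(H, x) = -21*x
(433524 - 345361)*((a(-409, -29) + 16073)*(-91287 - 243498) - 386260) = (433524 - 345361)*((-21*(-29) + 16073)*(-91287 - 243498) - 386260) = 88163*((609 + 16073)*(-334785) - 386260) = 88163*(16682*(-334785) - 386260) = 88163*(-5584883370 - 386260) = 88163*(-5585269630) = -492414126389690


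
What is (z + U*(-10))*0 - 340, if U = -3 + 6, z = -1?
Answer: -340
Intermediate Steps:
U = 3
(z + U*(-10))*0 - 340 = (-1 + 3*(-10))*0 - 340 = (-1 - 30)*0 - 340 = -31*0 - 340 = 0 - 340 = -340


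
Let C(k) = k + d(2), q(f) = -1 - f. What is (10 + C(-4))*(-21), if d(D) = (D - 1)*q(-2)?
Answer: -147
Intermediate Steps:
d(D) = -1 + D (d(D) = (D - 1)*(-1 - 1*(-2)) = (-1 + D)*(-1 + 2) = (-1 + D)*1 = -1 + D)
C(k) = 1 + k (C(k) = k + (-1 + 2) = k + 1 = 1 + k)
(10 + C(-4))*(-21) = (10 + (1 - 4))*(-21) = (10 - 3)*(-21) = 7*(-21) = -147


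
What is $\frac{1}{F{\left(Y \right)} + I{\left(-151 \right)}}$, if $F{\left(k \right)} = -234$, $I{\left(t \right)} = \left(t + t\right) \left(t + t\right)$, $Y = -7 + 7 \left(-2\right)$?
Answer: $\frac{1}{90970} \approx 1.0993 \cdot 10^{-5}$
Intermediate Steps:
$Y = -21$ ($Y = -7 - 14 = -21$)
$I{\left(t \right)} = 4 t^{2}$ ($I{\left(t \right)} = 2 t 2 t = 4 t^{2}$)
$\frac{1}{F{\left(Y \right)} + I{\left(-151 \right)}} = \frac{1}{-234 + 4 \left(-151\right)^{2}} = \frac{1}{-234 + 4 \cdot 22801} = \frac{1}{-234 + 91204} = \frac{1}{90970}$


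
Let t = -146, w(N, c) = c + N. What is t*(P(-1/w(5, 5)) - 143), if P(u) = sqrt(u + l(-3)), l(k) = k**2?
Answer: 20878 - 73*sqrt(890)/5 ≈ 20442.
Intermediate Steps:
w(N, c) = N + c
P(u) = sqrt(9 + u) (P(u) = sqrt(u + (-3)**2) = sqrt(u + 9) = sqrt(9 + u))
t*(P(-1/w(5, 5)) - 143) = -146*(sqrt(9 - 1/(5 + 5)) - 143) = -146*(sqrt(9 - 1/10) - 143) = -146*(sqrt(89/10) - 143) = -146*(sqrt(890)/10 - 143) = -146*(-143 + sqrt(890)/10) = 20878 - 73*sqrt(890)/5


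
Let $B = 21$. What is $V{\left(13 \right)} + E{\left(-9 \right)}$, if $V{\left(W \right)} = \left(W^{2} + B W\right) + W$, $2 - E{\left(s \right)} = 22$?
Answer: $435$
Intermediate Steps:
$E{\left(s \right)} = -20$ ($E{\left(s \right)} = 2 - 22 = -20$)
$V{\left(W \right)} = W^{2} + 22 W$ ($V{\left(W \right)} = \left(W^{2} + 21 W\right) + W = W^{2} + 22 W$)
$V{\left(13 \right)} + E{\left(-9 \right)} = 13 \left(22 + 13\right) - 20 = 13 \cdot 35 - 20 = 455 - 20 = 435$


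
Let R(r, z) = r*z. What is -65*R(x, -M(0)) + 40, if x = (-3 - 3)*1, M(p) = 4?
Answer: -1520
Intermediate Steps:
x = -6 (x = -6*1 = -6)
-65*R(x, -M(0)) + 40 = -(-390)*(-1*4) + 40 = -(-390)*(-4) + 40 = -65*24 + 40 = -1560 + 40 = -1520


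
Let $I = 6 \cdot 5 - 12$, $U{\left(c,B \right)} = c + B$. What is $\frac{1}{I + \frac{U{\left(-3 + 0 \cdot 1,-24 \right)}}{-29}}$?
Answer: $\frac{29}{549} \approx 0.052823$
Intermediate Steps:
$U{\left(c,B \right)} = B + c$
$I = 18$ ($I = 30 - 12 = 18$)
$\frac{1}{I + \frac{U{\left(-3 + 0 \cdot 1,-24 \right)}}{-29}} = \frac{1}{18 + \frac{-24 + \left(-3 + 0 \cdot 1\right)}{-29}} = \frac{1}{18 + \left(-24 + \left(-3 + 0\right)\right) \left(- \frac{1}{29}\right)} = \frac{1}{18 + \left(-24 - 3\right) \left(- \frac{1}{29}\right)} = \frac{1}{18 - - \frac{27}{29}} = \frac{1}{18 + \frac{27}{29}} = \frac{1}{\frac{549}{29}} = \frac{29}{549}$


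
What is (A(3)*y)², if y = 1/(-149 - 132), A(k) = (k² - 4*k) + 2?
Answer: 1/78961 ≈ 1.2664e-5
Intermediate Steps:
A(k) = 2 + k² - 4*k
y = -1/281 (y = 1/(-281) = -1/281 ≈ -0.0035587)
(A(3)*y)² = ((2 + 3² - 4*3)*(-1/281))² = ((2 + 9 - 12)*(-1/281))² = (-1*(-1/281))² = (1/281)² = 1/78961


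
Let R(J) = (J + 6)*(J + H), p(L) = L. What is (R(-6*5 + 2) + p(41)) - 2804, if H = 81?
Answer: -3929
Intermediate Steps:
R(J) = (6 + J)*(81 + J) (R(J) = (J + 6)*(J + 81) = (6 + J)*(81 + J))
(R(-6*5 + 2) + p(41)) - 2804 = ((486 + (-6*5 + 2)**2 + 87*(-6*5 + 2)) + 41) - 2804 = ((486 + (-30 + 2)**2 + 87*(-30 + 2)) + 41) - 2804 = ((486 + (-28)**2 + 87*(-28)) + 41) - 2804 = ((486 + 784 - 2436) + 41) - 2804 = (-1166 + 41) - 2804 = -1125 - 2804 = -3929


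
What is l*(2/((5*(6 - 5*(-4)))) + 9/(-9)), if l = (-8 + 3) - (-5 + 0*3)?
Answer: 0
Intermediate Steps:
l = 0 (l = -5 - (-5 + 0) = -5 - 1*(-5) = -5 + 5 = 0)
l*(2/((5*(6 - 5*(-4)))) + 9/(-9)) = 0*(2/((5*(6 - 5*(-4)))) + 9/(-9)) = 0*(2/((5*(6 + 20))) + 9*(-⅑)) = 0*(2/((5*26)) - 1) = 0*(2/130 - 1) = 0*(2*(1/130) - 1) = 0*(1/65 - 1) = 0*(-64/65) = 0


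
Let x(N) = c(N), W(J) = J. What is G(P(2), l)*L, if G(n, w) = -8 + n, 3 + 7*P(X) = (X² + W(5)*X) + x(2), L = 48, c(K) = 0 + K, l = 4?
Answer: -2064/7 ≈ -294.86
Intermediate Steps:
c(K) = K
x(N) = N
P(X) = -⅐ + X²/7 + 5*X/7 (P(X) = -3/7 + ((X² + 5*X) + 2)/7 = -3/7 + (2 + X² + 5*X)/7 = -3/7 + (2/7 + X²/7 + 5*X/7) = -⅐ + X²/7 + 5*X/7)
G(P(2), l)*L = (-8 + (-⅐ + (⅐)*2² + (5/7)*2))*48 = (-8 + (-⅐ + (⅐)*4 + 10/7))*48 = (-8 + (-⅐ + 4/7 + 10/7))*48 = (-8 + 13/7)*48 = -43/7*48 = -2064/7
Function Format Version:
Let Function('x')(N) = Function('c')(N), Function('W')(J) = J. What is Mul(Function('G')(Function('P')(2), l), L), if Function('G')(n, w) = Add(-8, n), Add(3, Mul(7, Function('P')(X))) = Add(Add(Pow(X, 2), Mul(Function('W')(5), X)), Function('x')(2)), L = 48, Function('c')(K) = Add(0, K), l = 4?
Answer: Rational(-2064, 7) ≈ -294.86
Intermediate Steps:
Function('c')(K) = K
Function('x')(N) = N
Function('P')(X) = Add(Rational(-1, 7), Mul(Rational(1, 7), Pow(X, 2)), Mul(Rational(5, 7), X)) (Function('P')(X) = Add(Rational(-3, 7), Mul(Rational(1, 7), Add(Add(Pow(X, 2), Mul(5, X)), 2))) = Add(Rational(-3, 7), Mul(Rational(1, 7), Add(2, Pow(X, 2), Mul(5, X)))) = Add(Rational(-3, 7), Add(Rational(2, 7), Mul(Rational(1, 7), Pow(X, 2)), Mul(Rational(5, 7), X))) = Add(Rational(-1, 7), Mul(Rational(1, 7), Pow(X, 2)), Mul(Rational(5, 7), X)))
Mul(Function('G')(Function('P')(2), l), L) = Mul(Add(-8, Add(Rational(-1, 7), Mul(Rational(1, 7), Pow(2, 2)), Mul(Rational(5, 7), 2))), 48) = Mul(Add(-8, Add(Rational(-1, 7), Mul(Rational(1, 7), 4), Rational(10, 7))), 48) = Mul(Add(-8, Add(Rational(-1, 7), Rational(4, 7), Rational(10, 7))), 48) = Mul(Add(-8, Rational(13, 7)), 48) = Mul(Rational(-43, 7), 48) = Rational(-2064, 7)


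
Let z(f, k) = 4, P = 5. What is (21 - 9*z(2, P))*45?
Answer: -675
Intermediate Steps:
(21 - 9*z(2, P))*45 = (21 - 9*4)*45 = (21 - 36)*45 = -15*45 = -675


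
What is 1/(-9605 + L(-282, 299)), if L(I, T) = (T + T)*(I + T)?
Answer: 1/561 ≈ 0.0017825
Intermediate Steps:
L(I, T) = 2*T*(I + T) (L(I, T) = (2*T)*(I + T) = 2*T*(I + T))
1/(-9605 + L(-282, 299)) = 1/(-9605 + 2*299*(-282 + 299)) = 1/(-9605 + 2*299*17) = 1/(-9605 + 10166) = 1/561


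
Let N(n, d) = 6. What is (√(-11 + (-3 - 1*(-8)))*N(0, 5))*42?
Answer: 252*I*√6 ≈ 617.27*I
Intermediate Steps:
(√(-11 + (-3 - 1*(-8)))*N(0, 5))*42 = (√(-11 + (-3 - 1*(-8)))*6)*42 = (√(-11 + (-3 + 8))*6)*42 = (√(-11 + 5)*6)*42 = (√(-6)*6)*42 = ((I*√6)*6)*42 = (6*I*√6)*42 = 252*I*√6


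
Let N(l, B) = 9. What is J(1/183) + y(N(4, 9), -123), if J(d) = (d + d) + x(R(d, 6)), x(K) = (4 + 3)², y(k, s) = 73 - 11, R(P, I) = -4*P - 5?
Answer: 20315/183 ≈ 111.01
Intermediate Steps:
R(P, I) = -5 - 4*P
y(k, s) = 62
x(K) = 49 (x(K) = 7² = 49)
J(d) = 49 + 2*d (J(d) = (d + d) + 49 = 2*d + 49 = 49 + 2*d)
J(1/183) + y(N(4, 9), -123) = (49 + 2/183) + 62 = 8969/183 + 62 = 20315/183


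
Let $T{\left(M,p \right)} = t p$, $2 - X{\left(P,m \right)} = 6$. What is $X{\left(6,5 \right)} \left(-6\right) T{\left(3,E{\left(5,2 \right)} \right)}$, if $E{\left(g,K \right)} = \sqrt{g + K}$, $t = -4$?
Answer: $- 96 \sqrt{7} \approx -253.99$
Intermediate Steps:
$X{\left(P,m \right)} = -4$ ($X{\left(P,m \right)} = 2 - 6 = -4$)
$E{\left(g,K \right)} = \sqrt{K + g}$
$T{\left(M,p \right)} = - 4 p$
$X{\left(6,5 \right)} \left(-6\right) T{\left(3,E{\left(5,2 \right)} \right)} = \left(-4\right) \left(-6\right) \left(- 4 \sqrt{2 + 5}\right) = 24 \left(- 4 \sqrt{7}\right) = - 96 \sqrt{7}$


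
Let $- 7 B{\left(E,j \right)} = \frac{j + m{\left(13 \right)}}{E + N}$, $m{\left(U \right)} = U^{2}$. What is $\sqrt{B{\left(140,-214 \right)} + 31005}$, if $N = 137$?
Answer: $\frac{6 \sqrt{3238062135}}{1939} \approx 176.08$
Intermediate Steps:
$B{\left(E,j \right)} = - \frac{169 + j}{7 \left(137 + E\right)}$ ($B{\left(E,j \right)} = - \frac{\left(j + 13^{2}\right) \frac{1}{E + 137}}{7} = - \frac{\left(j + 169\right) \frac{1}{137 + E}}{7} = - \frac{\left(169 + j\right) \frac{1}{137 + E}}{7} = - \frac{\frac{1}{137 + E} \left(169 + j\right)}{7} = - \frac{169 + j}{7 \left(137 + E\right)}$)
$\sqrt{B{\left(140,-214 \right)} + 31005} = \sqrt{\frac{-169 - -214}{7 \left(137 + 140\right)} + 31005} = \sqrt{\frac{-169 + 214}{7 \cdot 277} + 31005} = \sqrt{\frac{1}{7} \cdot \frac{1}{277} \cdot 45 + 31005} = \sqrt{\frac{45}{1939} + 31005} = \sqrt{\frac{60118740}{1939}} = \frac{6 \sqrt{3238062135}}{1939}$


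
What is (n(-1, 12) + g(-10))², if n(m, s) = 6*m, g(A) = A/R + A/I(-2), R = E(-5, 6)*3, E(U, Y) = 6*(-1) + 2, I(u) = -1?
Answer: 841/36 ≈ 23.361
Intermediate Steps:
E(U, Y) = -4 (E(U, Y) = -6 + 2 = -4)
R = -12 (R = -4*3 = -12)
g(A) = -13*A/12 (g(A) = A/(-12) + A/(-1) = A*(-1/12) + A*(-1) = -A/12 - A = -13*A/12)
(n(-1, 12) + g(-10))² = (6*(-1) - 13/12*(-10))² = (-6 + 65/6)² = (29/6)² = 841/36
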